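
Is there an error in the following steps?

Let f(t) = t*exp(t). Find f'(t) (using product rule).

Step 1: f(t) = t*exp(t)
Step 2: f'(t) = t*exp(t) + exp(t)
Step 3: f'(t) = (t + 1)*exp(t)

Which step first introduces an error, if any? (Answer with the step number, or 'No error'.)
No error

All steps in this derivation are correct.
The final answer f'(t) = (t + 1)*exp(t) is valid.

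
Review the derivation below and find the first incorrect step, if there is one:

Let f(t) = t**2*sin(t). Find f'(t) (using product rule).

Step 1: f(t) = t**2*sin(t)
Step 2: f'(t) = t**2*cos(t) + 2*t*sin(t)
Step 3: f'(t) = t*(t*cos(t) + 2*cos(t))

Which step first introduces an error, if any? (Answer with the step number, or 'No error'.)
Step 3

Step 3 is incorrect due to a wrong trig function.
The step shows: t*(t*cos(t) + 2*cos(t))
The correct value should be: t*(t*cos(t) + 2*sin(t))

Explanation: sin(t) was incorrectly written as cos(t): the term t*(t*cos(t) + 2*sin(t)) was incorrectly written as t*(t*cos(t) + 2*cos(t))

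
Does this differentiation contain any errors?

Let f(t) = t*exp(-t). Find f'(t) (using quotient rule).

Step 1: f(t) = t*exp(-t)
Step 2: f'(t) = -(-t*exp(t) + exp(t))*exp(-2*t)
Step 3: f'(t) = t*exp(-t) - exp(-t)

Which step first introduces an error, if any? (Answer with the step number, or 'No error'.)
Step 2

Step 2 is incorrect due to a sign flip.
The step shows: -(-t*exp(t) + exp(t))*exp(-2*t)
The correct value should be: (-t*exp(t) + exp(t))*exp(-2*t)

Explanation: The sign of the whole expression was flipped: the term (-t*exp(t) + exp(t))*exp(-2*t) was incorrectly written as -(-t*exp(t) + exp(t))*exp(-2*t)
The later steps are derived from this incorrect expression, so the error originates in Step 2.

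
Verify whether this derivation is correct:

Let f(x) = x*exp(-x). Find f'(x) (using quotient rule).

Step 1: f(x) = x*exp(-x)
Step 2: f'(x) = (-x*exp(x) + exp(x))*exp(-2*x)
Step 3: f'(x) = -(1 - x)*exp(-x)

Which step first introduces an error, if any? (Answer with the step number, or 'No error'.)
Step 3

Step 3 is incorrect due to a sign flip.
The step shows: -(1 - x)*exp(-x)
The correct value should be: (1 - x)*exp(-x)

Explanation: The sign of the whole expression was flipped: the term (1 - x)*exp(-x) was incorrectly written as -(1 - x)*exp(-x)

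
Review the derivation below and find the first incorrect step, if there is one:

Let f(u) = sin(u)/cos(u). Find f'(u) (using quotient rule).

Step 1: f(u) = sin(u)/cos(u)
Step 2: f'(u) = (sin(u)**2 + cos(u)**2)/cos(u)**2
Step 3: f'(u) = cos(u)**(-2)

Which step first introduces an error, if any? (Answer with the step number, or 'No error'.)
No error

All steps in this derivation are correct.
The final answer f'(u) = cos(u)**(-2) is valid.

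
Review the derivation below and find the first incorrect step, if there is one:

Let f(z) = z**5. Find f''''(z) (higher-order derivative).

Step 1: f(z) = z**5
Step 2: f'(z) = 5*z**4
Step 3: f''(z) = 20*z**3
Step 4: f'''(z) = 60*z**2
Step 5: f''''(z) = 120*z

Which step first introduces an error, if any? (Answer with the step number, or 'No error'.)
No error

All steps in this derivation are correct.
The final answer f''''(z) = 120*z is valid.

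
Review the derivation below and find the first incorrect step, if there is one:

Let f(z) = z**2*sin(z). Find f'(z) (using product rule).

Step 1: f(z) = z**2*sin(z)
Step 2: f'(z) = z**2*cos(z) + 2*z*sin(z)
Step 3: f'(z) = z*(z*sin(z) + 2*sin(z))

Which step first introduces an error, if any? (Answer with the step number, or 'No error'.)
Step 3

Step 3 is incorrect due to a wrong trig function.
The step shows: z*(z*sin(z) + 2*sin(z))
The correct value should be: z*(z*cos(z) + 2*sin(z))

Explanation: cos(z) was incorrectly written as sin(z): the term z*(z*cos(z) + 2*sin(z)) was incorrectly written as z*(z*sin(z) + 2*sin(z))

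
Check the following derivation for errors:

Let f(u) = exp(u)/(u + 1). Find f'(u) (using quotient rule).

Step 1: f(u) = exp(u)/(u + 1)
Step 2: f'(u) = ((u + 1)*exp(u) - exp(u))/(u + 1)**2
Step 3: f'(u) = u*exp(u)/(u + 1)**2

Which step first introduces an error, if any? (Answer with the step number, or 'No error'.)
No error

All steps in this derivation are correct.
The final answer f'(u) = u*exp(u)/(u + 1)**2 is valid.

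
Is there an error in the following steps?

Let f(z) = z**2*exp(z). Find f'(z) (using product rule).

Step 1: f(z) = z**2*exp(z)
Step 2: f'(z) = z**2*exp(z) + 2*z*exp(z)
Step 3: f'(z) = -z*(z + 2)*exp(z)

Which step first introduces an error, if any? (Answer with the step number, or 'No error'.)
Step 3

Step 3 is incorrect due to a sign flip.
The step shows: -z*(z + 2)*exp(z)
The correct value should be: z*(z + 2)*exp(z)

Explanation: The sign of the whole expression was flipped: the term z*(z + 2)*exp(z) was incorrectly written as -z*(z + 2)*exp(z)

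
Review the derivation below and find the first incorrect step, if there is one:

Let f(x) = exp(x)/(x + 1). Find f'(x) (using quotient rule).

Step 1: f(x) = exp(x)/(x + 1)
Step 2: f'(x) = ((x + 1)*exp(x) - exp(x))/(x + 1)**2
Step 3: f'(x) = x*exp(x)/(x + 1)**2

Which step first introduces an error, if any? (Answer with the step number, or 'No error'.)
No error

All steps in this derivation are correct.
The final answer f'(x) = x*exp(x)/(x + 1)**2 is valid.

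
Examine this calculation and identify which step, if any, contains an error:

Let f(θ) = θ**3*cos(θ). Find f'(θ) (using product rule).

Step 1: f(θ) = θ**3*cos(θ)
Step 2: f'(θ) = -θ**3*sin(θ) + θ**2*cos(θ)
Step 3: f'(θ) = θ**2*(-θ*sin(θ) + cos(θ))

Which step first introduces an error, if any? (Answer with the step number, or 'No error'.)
Step 2

Step 2 is incorrect due to a wrong coefficient.
The step shows: -θ**3*sin(θ) + θ**2*cos(θ)
The correct value should be: -θ**3*sin(θ) + 3*θ**2*cos(θ)

Explanation: The coefficient 3 was incorrectly written as 1: the term 3*θ**2*cos(θ) was incorrectly written as θ**2*cos(θ)
The later steps are derived from this incorrect expression, so the error originates in Step 2.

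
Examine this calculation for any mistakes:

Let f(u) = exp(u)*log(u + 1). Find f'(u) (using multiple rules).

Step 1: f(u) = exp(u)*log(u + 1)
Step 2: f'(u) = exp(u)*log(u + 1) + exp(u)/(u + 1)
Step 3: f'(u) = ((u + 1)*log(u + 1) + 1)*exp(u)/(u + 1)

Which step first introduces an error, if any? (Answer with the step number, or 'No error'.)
No error

All steps in this derivation are correct.
The final answer f'(u) = ((u + 1)*log(u + 1) + 1)*exp(u)/(u + 1) is valid.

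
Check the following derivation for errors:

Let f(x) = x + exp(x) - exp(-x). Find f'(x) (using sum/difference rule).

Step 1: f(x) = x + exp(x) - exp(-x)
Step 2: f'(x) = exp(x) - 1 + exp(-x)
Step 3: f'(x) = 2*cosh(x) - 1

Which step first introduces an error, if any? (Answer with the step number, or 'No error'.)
Step 2

Step 2 is incorrect due to a sign flip.
The step shows: exp(x) - 1 + exp(-x)
The correct value should be: exp(x) + 1 + exp(-x)

Explanation: The sign of one term was flipped: the term 1 was incorrectly written as -1
The later steps are derived from this incorrect expression, so the error originates in Step 2.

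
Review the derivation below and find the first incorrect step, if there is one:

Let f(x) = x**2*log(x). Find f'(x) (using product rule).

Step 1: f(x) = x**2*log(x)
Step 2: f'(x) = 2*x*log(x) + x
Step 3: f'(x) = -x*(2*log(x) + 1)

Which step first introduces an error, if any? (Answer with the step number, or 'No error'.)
Step 3

Step 3 is incorrect due to a sign flip.
The step shows: -x*(2*log(x) + 1)
The correct value should be: x*(2*log(x) + 1)

Explanation: The sign of the whole expression was flipped: the term x*(2*log(x) + 1) was incorrectly written as -x*(2*log(x) + 1)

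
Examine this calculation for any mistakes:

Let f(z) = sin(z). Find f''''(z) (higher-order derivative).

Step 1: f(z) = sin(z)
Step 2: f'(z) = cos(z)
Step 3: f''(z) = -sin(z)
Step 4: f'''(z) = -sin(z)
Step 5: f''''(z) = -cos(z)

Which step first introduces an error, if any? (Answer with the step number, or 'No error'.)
Step 4

Step 4 is incorrect due to a wrong trig function.
The step shows: -sin(z)
The correct value should be: -cos(z)

Explanation: cos(z) was incorrectly written as sin(z): the term -cos(z) was incorrectly written as -sin(z)
The later steps are derived from this incorrect expression, so the error originates in Step 4.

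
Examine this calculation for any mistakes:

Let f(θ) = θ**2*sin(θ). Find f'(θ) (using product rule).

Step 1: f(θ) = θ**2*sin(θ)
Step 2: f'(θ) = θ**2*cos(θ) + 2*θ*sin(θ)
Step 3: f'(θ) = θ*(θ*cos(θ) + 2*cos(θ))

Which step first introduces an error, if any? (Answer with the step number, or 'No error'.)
Step 3

Step 3 is incorrect due to a wrong trig function.
The step shows: θ*(θ*cos(θ) + 2*cos(θ))
The correct value should be: θ*(θ*cos(θ) + 2*sin(θ))

Explanation: sin(θ) was incorrectly written as cos(θ): the term θ*(θ*cos(θ) + 2*sin(θ)) was incorrectly written as θ*(θ*cos(θ) + 2*cos(θ))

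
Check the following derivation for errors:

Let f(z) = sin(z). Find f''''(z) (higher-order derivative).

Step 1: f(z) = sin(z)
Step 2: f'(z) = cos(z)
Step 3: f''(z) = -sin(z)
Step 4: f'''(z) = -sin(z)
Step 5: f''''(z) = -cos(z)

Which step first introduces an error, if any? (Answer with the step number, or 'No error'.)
Step 4

Step 4 is incorrect due to a wrong trig function.
The step shows: -sin(z)
The correct value should be: -cos(z)

Explanation: cos(z) was incorrectly written as sin(z): the term -cos(z) was incorrectly written as -sin(z)
The later steps are derived from this incorrect expression, so the error originates in Step 4.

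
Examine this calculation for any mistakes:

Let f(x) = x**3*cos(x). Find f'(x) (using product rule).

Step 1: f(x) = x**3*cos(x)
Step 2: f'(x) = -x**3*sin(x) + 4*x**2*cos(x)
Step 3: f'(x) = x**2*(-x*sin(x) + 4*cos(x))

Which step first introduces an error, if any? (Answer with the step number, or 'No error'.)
Step 2

Step 2 is incorrect due to a wrong coefficient.
The step shows: -x**3*sin(x) + 4*x**2*cos(x)
The correct value should be: -x**3*sin(x) + 3*x**2*cos(x)

Explanation: The coefficient 3 was incorrectly written as 4: the term 3*x**2*cos(x) was incorrectly written as 4*x**2*cos(x)
The later steps are derived from this incorrect expression, so the error originates in Step 2.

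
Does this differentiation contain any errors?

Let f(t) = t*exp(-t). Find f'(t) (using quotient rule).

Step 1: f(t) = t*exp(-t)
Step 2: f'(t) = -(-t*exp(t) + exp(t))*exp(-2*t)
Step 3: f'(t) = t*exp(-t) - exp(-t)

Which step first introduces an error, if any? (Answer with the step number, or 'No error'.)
Step 2

Step 2 is incorrect due to a sign flip.
The step shows: -(-t*exp(t) + exp(t))*exp(-2*t)
The correct value should be: (-t*exp(t) + exp(t))*exp(-2*t)

Explanation: The sign of the whole expression was flipped: the term (-t*exp(t) + exp(t))*exp(-2*t) was incorrectly written as -(-t*exp(t) + exp(t))*exp(-2*t)
The later steps are derived from this incorrect expression, so the error originates in Step 2.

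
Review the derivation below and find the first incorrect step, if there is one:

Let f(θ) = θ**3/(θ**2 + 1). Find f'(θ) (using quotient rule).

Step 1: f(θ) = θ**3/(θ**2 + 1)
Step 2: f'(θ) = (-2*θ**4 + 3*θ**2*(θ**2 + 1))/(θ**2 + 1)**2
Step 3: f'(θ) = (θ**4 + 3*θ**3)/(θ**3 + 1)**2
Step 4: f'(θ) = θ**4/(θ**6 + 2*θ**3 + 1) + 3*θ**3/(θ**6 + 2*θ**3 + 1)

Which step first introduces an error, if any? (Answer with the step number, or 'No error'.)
Step 3

Step 3 is incorrect due to a wrong exponent.
The step shows: (θ**4 + 3*θ**3)/(θ**3 + 1)**2
The correct value should be: (θ**4 + 3*θ**2)/(θ**2 + 1)**2

Explanation: The exponent 2 on θ was incorrectly written as 3: the term (θ**4 + 3*θ**2)/(θ**2 + 1)**2 was incorrectly written as (θ**4 + 3*θ**3)/(θ**3 + 1)**2
The later steps are derived from this incorrect expression, so the error originates in Step 3.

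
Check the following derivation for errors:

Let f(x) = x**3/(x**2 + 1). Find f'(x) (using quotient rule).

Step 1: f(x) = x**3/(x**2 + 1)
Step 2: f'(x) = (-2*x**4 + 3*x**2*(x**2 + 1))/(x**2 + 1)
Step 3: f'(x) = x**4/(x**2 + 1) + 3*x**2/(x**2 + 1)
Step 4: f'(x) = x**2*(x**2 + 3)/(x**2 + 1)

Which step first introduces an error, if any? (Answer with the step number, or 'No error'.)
Step 2

Step 2 is incorrect due to a wrong exponent.
The step shows: (-2*x**4 + 3*x**2*(x**2 + 1))/(x**2 + 1)
The correct value should be: (-2*x**4 + 3*x**2*(x**2 + 1))/(x**2 + 1)**2

Explanation: The exponent -2 on x**2 + 1 was incorrectly written as -1: the term (-2*x**4 + 3*x**2*(x**2 + 1))/(x**2 + 1)**2 was incorrectly written as (-2*x**4 + 3*x**2*(x**2 + 1))/(x**2 + 1)
The later steps are derived from this incorrect expression, so the error originates in Step 2.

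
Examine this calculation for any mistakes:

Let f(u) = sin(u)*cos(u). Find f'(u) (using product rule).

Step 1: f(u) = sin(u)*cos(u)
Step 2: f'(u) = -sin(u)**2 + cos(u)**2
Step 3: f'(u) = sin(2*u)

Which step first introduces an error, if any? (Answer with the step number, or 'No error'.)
Step 3

Step 3 is incorrect due to a wrong trig function.
The step shows: sin(2*u)
The correct value should be: cos(2*u)

Explanation: cos(2*u) was incorrectly written as sin(2*u): the term cos(2*u) was incorrectly written as sin(2*u)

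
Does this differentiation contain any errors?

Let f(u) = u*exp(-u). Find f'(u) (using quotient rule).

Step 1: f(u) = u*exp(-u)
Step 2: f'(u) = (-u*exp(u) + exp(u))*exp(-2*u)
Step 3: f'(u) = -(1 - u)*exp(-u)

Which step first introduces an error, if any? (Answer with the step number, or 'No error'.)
Step 3

Step 3 is incorrect due to a sign flip.
The step shows: -(1 - u)*exp(-u)
The correct value should be: (1 - u)*exp(-u)

Explanation: The sign of the whole expression was flipped: the term (1 - u)*exp(-u) was incorrectly written as -(1 - u)*exp(-u)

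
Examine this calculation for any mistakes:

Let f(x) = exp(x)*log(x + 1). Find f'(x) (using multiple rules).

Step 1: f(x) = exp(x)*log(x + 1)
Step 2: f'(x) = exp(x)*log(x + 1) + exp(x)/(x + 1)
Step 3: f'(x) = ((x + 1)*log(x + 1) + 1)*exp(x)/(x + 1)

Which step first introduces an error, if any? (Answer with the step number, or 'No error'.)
No error

All steps in this derivation are correct.
The final answer f'(x) = ((x + 1)*log(x + 1) + 1)*exp(x)/(x + 1) is valid.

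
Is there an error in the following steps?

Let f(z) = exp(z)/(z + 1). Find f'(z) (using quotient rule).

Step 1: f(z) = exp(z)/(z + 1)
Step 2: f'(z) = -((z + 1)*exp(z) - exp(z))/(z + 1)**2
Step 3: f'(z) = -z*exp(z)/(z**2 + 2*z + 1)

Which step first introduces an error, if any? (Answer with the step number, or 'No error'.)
Step 2

Step 2 is incorrect due to a sign flip.
The step shows: -((z + 1)*exp(z) - exp(z))/(z + 1)**2
The correct value should be: ((z + 1)*exp(z) - exp(z))/(z + 1)**2

Explanation: The sign of the whole expression was flipped: the term ((z + 1)*exp(z) - exp(z))/(z + 1)**2 was incorrectly written as -((z + 1)*exp(z) - exp(z))/(z + 1)**2
The later steps are derived from this incorrect expression, so the error originates in Step 2.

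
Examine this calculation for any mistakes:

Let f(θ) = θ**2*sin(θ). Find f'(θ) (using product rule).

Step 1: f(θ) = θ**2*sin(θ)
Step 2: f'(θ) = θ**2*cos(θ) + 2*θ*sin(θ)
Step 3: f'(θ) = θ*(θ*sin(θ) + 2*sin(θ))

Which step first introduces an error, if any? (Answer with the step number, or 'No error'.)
Step 3

Step 3 is incorrect due to a wrong trig function.
The step shows: θ*(θ*sin(θ) + 2*sin(θ))
The correct value should be: θ*(θ*cos(θ) + 2*sin(θ))

Explanation: cos(θ) was incorrectly written as sin(θ): the term θ*(θ*cos(θ) + 2*sin(θ)) was incorrectly written as θ*(θ*sin(θ) + 2*sin(θ))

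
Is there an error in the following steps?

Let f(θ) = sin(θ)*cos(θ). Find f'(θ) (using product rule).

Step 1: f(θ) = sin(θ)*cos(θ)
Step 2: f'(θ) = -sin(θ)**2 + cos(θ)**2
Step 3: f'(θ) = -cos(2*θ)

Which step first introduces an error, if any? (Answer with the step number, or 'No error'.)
Step 3

Step 3 is incorrect due to a sign flip.
The step shows: -cos(2*θ)
The correct value should be: cos(2*θ)

Explanation: The sign of the whole expression was flipped: the term cos(2*θ) was incorrectly written as -cos(2*θ)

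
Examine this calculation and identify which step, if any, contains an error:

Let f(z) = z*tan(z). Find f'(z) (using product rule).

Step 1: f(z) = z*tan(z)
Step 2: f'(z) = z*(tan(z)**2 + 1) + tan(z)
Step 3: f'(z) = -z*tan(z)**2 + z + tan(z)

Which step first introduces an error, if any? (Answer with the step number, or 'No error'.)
Step 3

Step 3 is incorrect due to a sign flip.
The step shows: -z*tan(z)**2 + z + tan(z)
The correct value should be: z*tan(z)**2 + z + tan(z)

Explanation: The sign of one term was flipped: the term z*tan(z)**2 was incorrectly written as -z*tan(z)**2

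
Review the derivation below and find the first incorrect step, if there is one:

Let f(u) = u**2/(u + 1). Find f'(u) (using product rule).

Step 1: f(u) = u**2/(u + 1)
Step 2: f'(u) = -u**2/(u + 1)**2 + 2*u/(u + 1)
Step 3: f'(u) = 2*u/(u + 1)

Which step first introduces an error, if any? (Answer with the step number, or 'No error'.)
Step 3

Step 3 is incorrect due to a dropped term.
The step shows: 2*u/(u + 1)
The correct value should be: -u**2/(u**2 + 2*u + 1) + 2*u/(u + 1)

Explanation: A term was dropped: the term -u**2/(u**2 + 2*u + 1) was incorrectly omitted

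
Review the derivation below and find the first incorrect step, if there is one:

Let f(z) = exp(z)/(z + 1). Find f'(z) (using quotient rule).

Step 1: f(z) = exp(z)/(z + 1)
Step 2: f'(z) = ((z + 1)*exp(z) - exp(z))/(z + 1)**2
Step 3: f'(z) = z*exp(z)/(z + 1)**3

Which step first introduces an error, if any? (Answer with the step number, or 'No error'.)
Step 3

Step 3 is incorrect due to a wrong exponent.
The step shows: z*exp(z)/(z + 1)**3
The correct value should be: z*exp(z)/(z + 1)**2

Explanation: The exponent -2 on z + 1 was incorrectly written as -3: the term z*exp(z)/(z + 1)**2 was incorrectly written as z*exp(z)/(z + 1)**3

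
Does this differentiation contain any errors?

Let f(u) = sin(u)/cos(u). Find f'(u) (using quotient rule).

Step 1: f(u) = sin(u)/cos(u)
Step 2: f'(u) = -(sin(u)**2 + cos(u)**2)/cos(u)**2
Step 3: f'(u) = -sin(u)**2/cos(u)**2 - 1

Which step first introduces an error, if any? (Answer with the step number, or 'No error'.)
Step 2

Step 2 is incorrect due to a sign flip.
The step shows: -(sin(u)**2 + cos(u)**2)/cos(u)**2
The correct value should be: (sin(u)**2 + cos(u)**2)/cos(u)**2

Explanation: The sign of the whole expression was flipped: the term (sin(u)**2 + cos(u)**2)/cos(u)**2 was incorrectly written as -(sin(u)**2 + cos(u)**2)/cos(u)**2
The later steps are derived from this incorrect expression, so the error originates in Step 2.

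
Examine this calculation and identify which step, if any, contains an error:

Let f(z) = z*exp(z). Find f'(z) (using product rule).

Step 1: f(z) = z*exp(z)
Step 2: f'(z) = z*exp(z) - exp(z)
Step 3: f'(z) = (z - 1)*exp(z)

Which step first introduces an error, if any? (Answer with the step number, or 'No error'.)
Step 2

Step 2 is incorrect due to a sign flip.
The step shows: z*exp(z) - exp(z)
The correct value should be: z*exp(z) + exp(z)

Explanation: The sign of one term was flipped: the term exp(z) was incorrectly written as -exp(z)
The later steps are derived from this incorrect expression, so the error originates in Step 2.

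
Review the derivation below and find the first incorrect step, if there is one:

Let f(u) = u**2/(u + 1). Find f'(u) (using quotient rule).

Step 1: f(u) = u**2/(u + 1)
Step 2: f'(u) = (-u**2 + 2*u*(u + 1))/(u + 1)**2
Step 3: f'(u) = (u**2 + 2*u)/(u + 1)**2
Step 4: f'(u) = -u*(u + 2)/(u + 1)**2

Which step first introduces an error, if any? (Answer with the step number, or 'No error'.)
Step 4

Step 4 is incorrect due to a sign flip.
The step shows: -u*(u + 2)/(u + 1)**2
The correct value should be: u*(u + 2)/(u + 1)**2

Explanation: The sign of the whole expression was flipped: the term u*(u + 2)/(u + 1)**2 was incorrectly written as -u*(u + 2)/(u + 1)**2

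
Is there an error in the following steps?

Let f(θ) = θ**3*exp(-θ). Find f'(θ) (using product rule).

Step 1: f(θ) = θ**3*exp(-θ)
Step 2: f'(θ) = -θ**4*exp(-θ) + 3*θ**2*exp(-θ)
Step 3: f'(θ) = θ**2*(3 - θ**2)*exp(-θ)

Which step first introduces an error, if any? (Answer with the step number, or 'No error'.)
Step 2

Step 2 is incorrect due to a wrong exponent.
The step shows: -θ**4*exp(-θ) + 3*θ**2*exp(-θ)
The correct value should be: -θ**3*exp(-θ) + 3*θ**2*exp(-θ)

Explanation: The exponent 3 on θ was incorrectly written as 4: the term -θ**3*exp(-θ) was incorrectly written as -θ**4*exp(-θ)
The later steps are derived from this incorrect expression, so the error originates in Step 2.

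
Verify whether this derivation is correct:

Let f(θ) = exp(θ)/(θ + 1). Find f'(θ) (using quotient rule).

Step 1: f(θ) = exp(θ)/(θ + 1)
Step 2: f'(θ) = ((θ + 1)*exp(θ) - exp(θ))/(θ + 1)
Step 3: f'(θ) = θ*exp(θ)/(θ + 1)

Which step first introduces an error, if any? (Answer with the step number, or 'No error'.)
Step 2

Step 2 is incorrect due to a wrong exponent.
The step shows: ((θ + 1)*exp(θ) - exp(θ))/(θ + 1)
The correct value should be: ((θ + 1)*exp(θ) - exp(θ))/(θ + 1)**2

Explanation: The exponent -2 on θ + 1 was incorrectly written as -1: the term ((θ + 1)*exp(θ) - exp(θ))/(θ + 1)**2 was incorrectly written as ((θ + 1)*exp(θ) - exp(θ))/(θ + 1)
The later steps are derived from this incorrect expression, so the error originates in Step 2.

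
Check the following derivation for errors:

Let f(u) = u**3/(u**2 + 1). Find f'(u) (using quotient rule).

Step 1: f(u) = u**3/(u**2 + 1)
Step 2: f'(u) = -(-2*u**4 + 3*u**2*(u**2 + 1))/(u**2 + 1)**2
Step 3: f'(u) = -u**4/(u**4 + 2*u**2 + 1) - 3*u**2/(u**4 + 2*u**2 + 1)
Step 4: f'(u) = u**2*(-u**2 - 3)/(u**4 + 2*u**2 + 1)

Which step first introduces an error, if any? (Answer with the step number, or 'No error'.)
Step 2

Step 2 is incorrect due to a sign flip.
The step shows: -(-2*u**4 + 3*u**2*(u**2 + 1))/(u**2 + 1)**2
The correct value should be: (-2*u**4 + 3*u**2*(u**2 + 1))/(u**2 + 1)**2

Explanation: The sign of the whole expression was flipped: the term (-2*u**4 + 3*u**2*(u**2 + 1))/(u**2 + 1)**2 was incorrectly written as -(-2*u**4 + 3*u**2*(u**2 + 1))/(u**2 + 1)**2
The later steps are derived from this incorrect expression, so the error originates in Step 2.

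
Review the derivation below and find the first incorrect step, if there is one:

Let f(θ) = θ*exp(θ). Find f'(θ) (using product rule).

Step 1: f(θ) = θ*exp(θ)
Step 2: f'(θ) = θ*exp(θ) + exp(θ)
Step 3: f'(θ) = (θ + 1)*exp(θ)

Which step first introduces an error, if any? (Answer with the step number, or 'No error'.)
No error

All steps in this derivation are correct.
The final answer f'(θ) = (θ + 1)*exp(θ) is valid.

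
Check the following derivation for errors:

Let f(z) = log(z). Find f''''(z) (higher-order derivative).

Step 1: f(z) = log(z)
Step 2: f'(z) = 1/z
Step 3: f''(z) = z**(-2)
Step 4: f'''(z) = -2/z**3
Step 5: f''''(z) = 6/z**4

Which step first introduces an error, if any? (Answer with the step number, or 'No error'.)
Step 3

Step 3 is incorrect due to a sign flip.
The step shows: z**(-2)
The correct value should be: -1/z**2

Explanation: The sign of the whole expression was flipped: the term -1/z**2 was incorrectly written as z**(-2)
The later steps are derived from this incorrect expression, so the error originates in Step 3.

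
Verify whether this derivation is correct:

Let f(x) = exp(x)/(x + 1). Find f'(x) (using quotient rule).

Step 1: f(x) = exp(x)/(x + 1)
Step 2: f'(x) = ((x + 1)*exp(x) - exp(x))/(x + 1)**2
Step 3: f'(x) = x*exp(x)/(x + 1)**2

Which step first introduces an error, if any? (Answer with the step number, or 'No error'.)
No error

All steps in this derivation are correct.
The final answer f'(x) = x*exp(x)/(x + 1)**2 is valid.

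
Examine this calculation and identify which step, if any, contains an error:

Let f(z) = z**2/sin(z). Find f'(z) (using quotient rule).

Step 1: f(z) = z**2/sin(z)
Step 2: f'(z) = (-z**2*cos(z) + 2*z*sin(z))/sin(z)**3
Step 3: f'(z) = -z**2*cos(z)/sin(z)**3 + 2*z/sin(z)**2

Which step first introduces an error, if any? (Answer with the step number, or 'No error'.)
Step 2

Step 2 is incorrect due to a wrong exponent.
The step shows: (-z**2*cos(z) + 2*z*sin(z))/sin(z)**3
The correct value should be: (-z**2*cos(z) + 2*z*sin(z))/sin(z)**2

Explanation: The exponent -2 on sin(z) was incorrectly written as -3: the term (-z**2*cos(z) + 2*z*sin(z))/sin(z)**2 was incorrectly written as (-z**2*cos(z) + 2*z*sin(z))/sin(z)**3
The later steps are derived from this incorrect expression, so the error originates in Step 2.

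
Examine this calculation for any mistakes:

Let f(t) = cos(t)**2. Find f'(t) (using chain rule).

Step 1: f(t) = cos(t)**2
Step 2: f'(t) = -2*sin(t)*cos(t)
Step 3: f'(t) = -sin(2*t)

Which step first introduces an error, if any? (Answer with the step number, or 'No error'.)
No error

All steps in this derivation are correct.
The final answer f'(t) = -sin(2*t) is valid.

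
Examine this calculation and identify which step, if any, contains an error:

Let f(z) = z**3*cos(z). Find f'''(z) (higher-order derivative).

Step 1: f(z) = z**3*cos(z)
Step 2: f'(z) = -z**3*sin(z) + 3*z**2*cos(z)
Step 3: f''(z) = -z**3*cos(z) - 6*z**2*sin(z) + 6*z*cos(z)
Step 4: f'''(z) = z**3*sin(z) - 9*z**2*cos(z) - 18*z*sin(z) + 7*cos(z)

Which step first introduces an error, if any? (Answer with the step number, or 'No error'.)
Step 4

Step 4 is incorrect due to a wrong coefficient.
The step shows: z**3*sin(z) - 9*z**2*cos(z) - 18*z*sin(z) + 7*cos(z)
The correct value should be: z**3*sin(z) - 9*z**2*cos(z) - 18*z*sin(z) + 6*cos(z)

Explanation: The coefficient 6 was incorrectly written as 7: the term 6*cos(z) was incorrectly written as 7*cos(z)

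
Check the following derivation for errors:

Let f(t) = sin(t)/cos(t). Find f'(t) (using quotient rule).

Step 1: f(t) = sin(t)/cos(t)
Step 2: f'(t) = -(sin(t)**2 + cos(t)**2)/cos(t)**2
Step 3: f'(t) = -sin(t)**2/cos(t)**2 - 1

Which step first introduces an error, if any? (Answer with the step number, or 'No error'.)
Step 2

Step 2 is incorrect due to a sign flip.
The step shows: -(sin(t)**2 + cos(t)**2)/cos(t)**2
The correct value should be: (sin(t)**2 + cos(t)**2)/cos(t)**2

Explanation: The sign of the whole expression was flipped: the term (sin(t)**2 + cos(t)**2)/cos(t)**2 was incorrectly written as -(sin(t)**2 + cos(t)**2)/cos(t)**2
The later steps are derived from this incorrect expression, so the error originates in Step 2.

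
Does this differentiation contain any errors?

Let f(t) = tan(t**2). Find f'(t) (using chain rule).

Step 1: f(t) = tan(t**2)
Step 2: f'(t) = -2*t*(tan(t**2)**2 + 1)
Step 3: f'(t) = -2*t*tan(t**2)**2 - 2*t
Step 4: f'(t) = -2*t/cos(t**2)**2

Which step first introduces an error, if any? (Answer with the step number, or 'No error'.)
Step 2

Step 2 is incorrect due to a sign flip.
The step shows: -2*t*(tan(t**2)**2 + 1)
The correct value should be: 2*t*(tan(t**2)**2 + 1)

Explanation: The sign of the whole expression was flipped: the term 2*t*(tan(t**2)**2 + 1) was incorrectly written as -2*t*(tan(t**2)**2 + 1)
The later steps are derived from this incorrect expression, so the error originates in Step 2.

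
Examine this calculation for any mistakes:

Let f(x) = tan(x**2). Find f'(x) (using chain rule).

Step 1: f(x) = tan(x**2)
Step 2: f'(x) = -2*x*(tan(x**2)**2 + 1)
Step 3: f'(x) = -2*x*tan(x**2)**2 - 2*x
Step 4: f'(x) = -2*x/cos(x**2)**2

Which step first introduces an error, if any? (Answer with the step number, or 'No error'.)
Step 2

Step 2 is incorrect due to a sign flip.
The step shows: -2*x*(tan(x**2)**2 + 1)
The correct value should be: 2*x*(tan(x**2)**2 + 1)

Explanation: The sign of the whole expression was flipped: the term 2*x*(tan(x**2)**2 + 1) was incorrectly written as -2*x*(tan(x**2)**2 + 1)
The later steps are derived from this incorrect expression, so the error originates in Step 2.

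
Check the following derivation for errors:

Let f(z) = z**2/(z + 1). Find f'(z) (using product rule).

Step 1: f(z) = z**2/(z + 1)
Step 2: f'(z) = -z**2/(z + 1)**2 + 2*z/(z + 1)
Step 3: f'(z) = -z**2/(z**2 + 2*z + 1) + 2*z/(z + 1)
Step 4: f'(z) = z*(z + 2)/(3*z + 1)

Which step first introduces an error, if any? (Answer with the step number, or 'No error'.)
Step 4

Step 4 is incorrect due to a wrong exponent.
The step shows: z*(z + 2)/(3*z + 1)
The correct value should be: z*(z + 2)/(z**2 + 2*z + 1)

Explanation: The exponent 2 on z was incorrectly written as 1: the term z*(z + 2)/(z**2 + 2*z + 1) was incorrectly written as z*(z + 2)/(3*z + 1)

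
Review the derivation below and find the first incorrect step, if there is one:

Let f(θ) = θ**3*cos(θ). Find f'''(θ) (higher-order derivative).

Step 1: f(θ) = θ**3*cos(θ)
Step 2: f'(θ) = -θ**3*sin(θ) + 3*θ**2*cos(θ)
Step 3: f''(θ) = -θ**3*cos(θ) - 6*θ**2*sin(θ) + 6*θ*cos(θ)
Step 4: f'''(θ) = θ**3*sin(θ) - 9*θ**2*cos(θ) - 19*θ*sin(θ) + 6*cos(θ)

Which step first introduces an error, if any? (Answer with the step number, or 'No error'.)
Step 4

Step 4 is incorrect due to a wrong coefficient.
The step shows: θ**3*sin(θ) - 9*θ**2*cos(θ) - 19*θ*sin(θ) + 6*cos(θ)
The correct value should be: θ**3*sin(θ) - 9*θ**2*cos(θ) - 18*θ*sin(θ) + 6*cos(θ)

Explanation: The coefficient -18 was incorrectly written as -19: the term -18*θ*sin(θ) was incorrectly written as -19*θ*sin(θ)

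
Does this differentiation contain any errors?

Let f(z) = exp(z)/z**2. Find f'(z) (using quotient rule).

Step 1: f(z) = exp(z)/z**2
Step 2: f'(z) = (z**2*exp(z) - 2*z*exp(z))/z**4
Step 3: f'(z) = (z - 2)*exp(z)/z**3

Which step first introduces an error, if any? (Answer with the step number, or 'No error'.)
No error

All steps in this derivation are correct.
The final answer f'(z) = (z - 2)*exp(z)/z**3 is valid.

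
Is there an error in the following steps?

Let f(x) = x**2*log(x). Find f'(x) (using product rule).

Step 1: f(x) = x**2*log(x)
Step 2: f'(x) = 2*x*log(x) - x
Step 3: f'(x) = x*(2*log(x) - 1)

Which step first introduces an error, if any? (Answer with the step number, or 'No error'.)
Step 2

Step 2 is incorrect due to a sign flip.
The step shows: 2*x*log(x) - x
The correct value should be: 2*x*log(x) + x

Explanation: The sign of one term was flipped: the term x was incorrectly written as -x
The later steps are derived from this incorrect expression, so the error originates in Step 2.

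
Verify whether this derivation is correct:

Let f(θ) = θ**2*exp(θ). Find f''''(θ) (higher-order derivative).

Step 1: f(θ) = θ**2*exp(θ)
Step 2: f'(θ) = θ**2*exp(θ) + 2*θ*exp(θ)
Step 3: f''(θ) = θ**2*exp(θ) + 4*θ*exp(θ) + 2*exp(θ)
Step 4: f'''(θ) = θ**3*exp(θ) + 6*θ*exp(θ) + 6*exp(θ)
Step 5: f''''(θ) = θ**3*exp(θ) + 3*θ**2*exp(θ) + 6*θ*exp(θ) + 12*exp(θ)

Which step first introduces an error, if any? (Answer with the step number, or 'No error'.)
Step 4

Step 4 is incorrect due to a wrong exponent.
The step shows: θ**3*exp(θ) + 6*θ*exp(θ) + 6*exp(θ)
The correct value should be: θ**2*exp(θ) + 6*θ*exp(θ) + 6*exp(θ)

Explanation: The exponent 2 on θ was incorrectly written as 3: the term θ**2*exp(θ) was incorrectly written as θ**3*exp(θ)
The later steps are derived from this incorrect expression, so the error originates in Step 4.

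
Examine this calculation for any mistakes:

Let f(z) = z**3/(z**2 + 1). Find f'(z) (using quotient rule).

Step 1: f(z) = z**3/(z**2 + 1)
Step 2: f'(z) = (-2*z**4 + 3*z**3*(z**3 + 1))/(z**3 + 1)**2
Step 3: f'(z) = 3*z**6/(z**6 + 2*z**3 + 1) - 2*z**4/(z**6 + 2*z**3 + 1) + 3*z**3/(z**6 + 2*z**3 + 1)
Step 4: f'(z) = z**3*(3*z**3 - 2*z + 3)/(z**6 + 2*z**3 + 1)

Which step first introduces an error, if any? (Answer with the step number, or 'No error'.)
Step 2

Step 2 is incorrect due to a wrong exponent.
The step shows: (-2*z**4 + 3*z**3*(z**3 + 1))/(z**3 + 1)**2
The correct value should be: (-2*z**4 + 3*z**2*(z**2 + 1))/(z**2 + 1)**2

Explanation: The exponent 2 on z was incorrectly written as 3: the term (-2*z**4 + 3*z**2*(z**2 + 1))/(z**2 + 1)**2 was incorrectly written as (-2*z**4 + 3*z**3*(z**3 + 1))/(z**3 + 1)**2
The later steps are derived from this incorrect expression, so the error originates in Step 2.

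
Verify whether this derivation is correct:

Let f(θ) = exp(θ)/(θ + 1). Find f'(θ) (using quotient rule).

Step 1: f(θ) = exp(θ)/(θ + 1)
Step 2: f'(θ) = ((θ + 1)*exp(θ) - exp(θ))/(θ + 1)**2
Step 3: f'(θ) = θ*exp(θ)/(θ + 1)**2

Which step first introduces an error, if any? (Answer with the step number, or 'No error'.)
No error

All steps in this derivation are correct.
The final answer f'(θ) = θ*exp(θ)/(θ + 1)**2 is valid.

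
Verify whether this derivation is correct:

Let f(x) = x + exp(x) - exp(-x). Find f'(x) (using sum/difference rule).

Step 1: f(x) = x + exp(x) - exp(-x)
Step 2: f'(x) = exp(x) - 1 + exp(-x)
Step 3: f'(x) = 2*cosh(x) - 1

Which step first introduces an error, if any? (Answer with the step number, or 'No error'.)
Step 2

Step 2 is incorrect due to a sign flip.
The step shows: exp(x) - 1 + exp(-x)
The correct value should be: exp(x) + 1 + exp(-x)

Explanation: The sign of one term was flipped: the term 1 was incorrectly written as -1
The later steps are derived from this incorrect expression, so the error originates in Step 2.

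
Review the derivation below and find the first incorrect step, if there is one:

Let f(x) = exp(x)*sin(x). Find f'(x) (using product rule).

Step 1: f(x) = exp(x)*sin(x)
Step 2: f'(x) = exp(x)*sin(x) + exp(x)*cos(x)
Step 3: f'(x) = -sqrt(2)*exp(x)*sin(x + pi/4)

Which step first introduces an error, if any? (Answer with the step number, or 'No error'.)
Step 3

Step 3 is incorrect due to a sign flip.
The step shows: -sqrt(2)*exp(x)*sin(x + pi/4)
The correct value should be: sqrt(2)*exp(x)*sin(x + pi/4)

Explanation: The sign of the whole expression was flipped: the term sqrt(2)*exp(x)*sin(x + pi/4) was incorrectly written as -sqrt(2)*exp(x)*sin(x + pi/4)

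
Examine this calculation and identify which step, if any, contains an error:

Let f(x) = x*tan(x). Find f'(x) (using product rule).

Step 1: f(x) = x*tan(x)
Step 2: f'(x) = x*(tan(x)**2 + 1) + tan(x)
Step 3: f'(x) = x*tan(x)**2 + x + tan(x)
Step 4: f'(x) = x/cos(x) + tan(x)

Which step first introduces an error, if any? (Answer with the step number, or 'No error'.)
Step 4

Step 4 is incorrect due to a wrong exponent.
The step shows: x/cos(x) + tan(x)
The correct value should be: x/cos(x)**2 + tan(x)

Explanation: The exponent -2 on cos(x) was incorrectly written as -1: the term x/cos(x)**2 was incorrectly written as x/cos(x)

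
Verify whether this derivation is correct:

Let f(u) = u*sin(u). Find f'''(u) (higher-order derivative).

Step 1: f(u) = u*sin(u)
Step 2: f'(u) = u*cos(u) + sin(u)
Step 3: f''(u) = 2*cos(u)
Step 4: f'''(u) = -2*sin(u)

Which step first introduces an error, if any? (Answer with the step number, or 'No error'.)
Step 3

Step 3 is incorrect due to a dropped term.
The step shows: 2*cos(u)
The correct value should be: -u*sin(u) + 2*cos(u)

Explanation: A term was dropped: the term -u*sin(u) was incorrectly omitted
The later steps are derived from this incorrect expression, so the error originates in Step 3.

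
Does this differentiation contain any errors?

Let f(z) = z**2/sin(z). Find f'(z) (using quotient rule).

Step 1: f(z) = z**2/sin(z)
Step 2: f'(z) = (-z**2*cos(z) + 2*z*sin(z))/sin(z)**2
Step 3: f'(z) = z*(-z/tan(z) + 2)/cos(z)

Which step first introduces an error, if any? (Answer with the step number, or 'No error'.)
Step 3

Step 3 is incorrect due to a wrong trig function.
The step shows: z*(-z/tan(z) + 2)/cos(z)
The correct value should be: z*(-z/tan(z) + 2)/sin(z)

Explanation: sin(z) was incorrectly written as cos(z): the term z*(-z/tan(z) + 2)/sin(z) was incorrectly written as z*(-z/tan(z) + 2)/cos(z)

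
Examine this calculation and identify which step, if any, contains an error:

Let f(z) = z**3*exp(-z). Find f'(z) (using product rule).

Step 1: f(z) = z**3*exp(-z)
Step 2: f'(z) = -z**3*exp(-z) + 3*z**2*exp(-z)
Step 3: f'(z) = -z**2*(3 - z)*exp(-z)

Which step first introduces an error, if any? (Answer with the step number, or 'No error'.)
Step 3

Step 3 is incorrect due to a sign flip.
The step shows: -z**2*(3 - z)*exp(-z)
The correct value should be: z**2*(3 - z)*exp(-z)

Explanation: The sign of the whole expression was flipped: the term z**2*(3 - z)*exp(-z) was incorrectly written as -z**2*(3 - z)*exp(-z)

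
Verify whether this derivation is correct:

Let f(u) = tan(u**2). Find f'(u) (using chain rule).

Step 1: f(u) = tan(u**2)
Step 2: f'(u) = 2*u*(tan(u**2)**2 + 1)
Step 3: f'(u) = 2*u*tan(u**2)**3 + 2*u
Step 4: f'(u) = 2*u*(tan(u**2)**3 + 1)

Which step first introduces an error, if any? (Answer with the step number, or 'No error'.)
Step 3

Step 3 is incorrect due to a wrong exponent.
The step shows: 2*u*tan(u**2)**3 + 2*u
The correct value should be: 2*u*tan(u**2)**2 + 2*u

Explanation: The exponent 2 on tan(u**2) was incorrectly written as 3: the term 2*u*tan(u**2)**2 was incorrectly written as 2*u*tan(u**2)**3
The later steps are derived from this incorrect expression, so the error originates in Step 3.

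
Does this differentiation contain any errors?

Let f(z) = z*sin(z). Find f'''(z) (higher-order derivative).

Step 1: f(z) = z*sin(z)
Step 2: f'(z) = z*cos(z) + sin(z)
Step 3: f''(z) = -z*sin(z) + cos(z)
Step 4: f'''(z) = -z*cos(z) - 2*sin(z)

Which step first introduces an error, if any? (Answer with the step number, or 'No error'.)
Step 3

Step 3 is incorrect due to a wrong coefficient.
The step shows: -z*sin(z) + cos(z)
The correct value should be: -z*sin(z) + 2*cos(z)

Explanation: The coefficient 2 was incorrectly written as 1: the term 2*cos(z) was incorrectly written as cos(z)
The later steps are derived from this incorrect expression, so the error originates in Step 3.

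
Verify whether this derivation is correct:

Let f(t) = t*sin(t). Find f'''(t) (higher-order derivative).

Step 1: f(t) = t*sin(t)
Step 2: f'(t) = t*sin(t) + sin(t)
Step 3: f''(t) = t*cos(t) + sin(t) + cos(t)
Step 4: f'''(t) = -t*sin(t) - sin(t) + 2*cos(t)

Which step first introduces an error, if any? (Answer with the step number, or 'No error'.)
Step 2

Step 2 is incorrect due to a wrong trig function.
The step shows: t*sin(t) + sin(t)
The correct value should be: t*cos(t) + sin(t)

Explanation: cos(t) was incorrectly written as sin(t): the term t*cos(t) was incorrectly written as t*sin(t)
The later steps are derived from this incorrect expression, so the error originates in Step 2.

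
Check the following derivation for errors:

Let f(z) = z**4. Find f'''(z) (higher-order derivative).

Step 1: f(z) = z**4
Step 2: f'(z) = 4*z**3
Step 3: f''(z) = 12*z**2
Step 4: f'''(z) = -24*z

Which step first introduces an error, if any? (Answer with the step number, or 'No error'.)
Step 4

Step 4 is incorrect due to a sign flip.
The step shows: -24*z
The correct value should be: 24*z

Explanation: The sign of the whole expression was flipped: the term 24*z was incorrectly written as -24*z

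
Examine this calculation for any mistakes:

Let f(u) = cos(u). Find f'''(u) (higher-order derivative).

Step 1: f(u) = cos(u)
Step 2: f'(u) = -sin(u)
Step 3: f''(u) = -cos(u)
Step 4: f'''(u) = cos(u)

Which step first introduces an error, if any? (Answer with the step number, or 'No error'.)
Step 4

Step 4 is incorrect due to a wrong trig function.
The step shows: cos(u)
The correct value should be: sin(u)

Explanation: sin(u) was incorrectly written as cos(u): the term sin(u) was incorrectly written as cos(u)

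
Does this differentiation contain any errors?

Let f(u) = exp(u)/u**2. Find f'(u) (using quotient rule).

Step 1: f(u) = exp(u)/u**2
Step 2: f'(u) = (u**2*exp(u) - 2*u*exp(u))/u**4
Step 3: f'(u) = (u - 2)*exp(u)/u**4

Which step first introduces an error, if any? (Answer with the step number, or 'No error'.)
Step 3

Step 3 is incorrect due to a wrong exponent.
The step shows: (u - 2)*exp(u)/u**4
The correct value should be: (u - 2)*exp(u)/u**3

Explanation: The exponent -3 on u was incorrectly written as -4: the term (u - 2)*exp(u)/u**3 was incorrectly written as (u - 2)*exp(u)/u**4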